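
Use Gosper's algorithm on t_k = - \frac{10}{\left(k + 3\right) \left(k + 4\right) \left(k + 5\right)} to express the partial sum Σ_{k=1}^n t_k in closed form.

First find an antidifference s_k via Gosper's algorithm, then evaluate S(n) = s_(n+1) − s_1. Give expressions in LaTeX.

S(n) = \frac{n \left(- n - 9\right)}{4 \left(n^{2} + 9 n + 20\right)}

r(k) = (k + 3)/(k + 6) after simplifying.
Take A(k)=k + 3, B(k)=k + 6, C(k)=1.
Solve (k + 3)·f(k+1) − (k + 5)·f(k) = 1.
Bound: deg f ≤ 2.
A polynomial solution: f(k) = k*(k + 7)/24.
R(k) = B(k−1)·f(k)/C(k) = k*(k + 5)*(k + 7)/24; s_k = R·t_k = 5*k*(-k - 7)/(12*(k + 3)*(k + 4)).
s_(k+1) − s_k = -10/(k**3 + 12*k**2 + 47*k + 60) = t_k.
Σ_(k=1)^n t_k = s_(n+1) − s_(1) = (5*(-n**2 - 9*n - 8)/(12*(n**2 + 9*n + 20))) − (-1/6), i.e. n*(-n - 9)/(4*(n**2 + 9*n + 20)).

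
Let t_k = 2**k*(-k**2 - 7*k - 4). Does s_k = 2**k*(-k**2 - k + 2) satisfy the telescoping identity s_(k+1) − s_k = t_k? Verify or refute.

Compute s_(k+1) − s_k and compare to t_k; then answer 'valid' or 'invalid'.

s_(k+1) = 2**(k + 1)*k*(-k - 3)
s_(k+1) − s_k = 2**k*(-k**2 - 5*k - 2)
(s_(k+1) − s_k) − t_k = 2**(k + 1)*(k + 1)

Invalid: residual 2**(k + 1)*(k + 1) ≠ 0.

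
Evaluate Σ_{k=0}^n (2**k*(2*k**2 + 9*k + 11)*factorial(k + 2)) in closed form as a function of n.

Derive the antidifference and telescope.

Ratio r(k) = 2*(2*k**3 + 19*k**2 + 61*k + 66)/(2*k**2 + 9*k + 11).
Factor: A=2*k + 6; B=1; C=k**2 + 9*k/2 + 11/2.
Set up (2*k + 6)·f(k+1) − (1)·f(k) − (k**2 + 9*k/2 + 11/2) = 0.
deg f ≤ 1 (via 1,0,2).
A polynomial solution: f(k) = (k + 1)/2.
So s_k = (B(k−1)f/C)·t_k = ((k + 1)/(2*k**2 + 9*k + 11))·t_k = 2**k*(k + 1)*factorial(k + 2).
Verify: 2**k*(2*k**2 + 9*k + 11)*factorial(k + 2) matches t_k.
Evaluate: s_(n+1) = 2**(n + 1)*(n + 2)*factorial(n + 3); subtract s_(0) = 2 ⇒ S(n) = 2*2**n*n*factorial(n + 3) + 4*2**n*factorial(n + 3) - 2.

S(n) = 2*2**n*n*factorial(n + 3) + 4*2**n*factorial(n + 3) - 2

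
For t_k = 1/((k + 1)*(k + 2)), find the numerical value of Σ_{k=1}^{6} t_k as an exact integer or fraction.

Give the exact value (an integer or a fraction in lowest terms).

Σ = 3/8

Compute t_(k+1)/t_k: get (k + 1)/(k + 3).
Factor: A=k + 1; B=k + 3; C=1.
Set up (k + 1)·f(k+1) − (k + 2)·f(k) − (1) = 0.
d = 1 from the (1,1,0) case.
Coefficient equations give f(k) = k.
Certificate R = B(k−1)f/C = k*(k + 2) gives s_k = k/(k + 1).
Check: Δs_k = 1/(k**2 + 3*k + 2). ✓
Sum = s_(7) − s_(1); s_(7) = 7/8, s_(1) = 1/2 ⇒ 3/8.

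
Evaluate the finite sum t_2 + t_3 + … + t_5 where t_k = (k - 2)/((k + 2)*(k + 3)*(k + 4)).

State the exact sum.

Σ = 1/60

r(k) = (k - 1)*(k + 2)/((k - 2)*(k + 5)) after simplifying.
A = k + 2, B = k + 5, C = k - 2.
f must satisfy (k + 2)·f(k+1) − (k + 4)·f(k) = k - 2.
From deg A=1, deg B=1, deg C=1: d=2.
Solve for f: f(k) = -k (degree 1 ≤ 2).
R(k) = B(k−1)·f(k)/C(k) = -k*(k + 4)/(k - 2); s_k = R·t_k = -k/((k + 2)*(k + 3)).
s_(k+1) − s_k = (k - 2)/(k**3 + 9*k**2 + 26*k + 24) = t_k.
Σ_(k=2)^(5) t_k = s_(6) − s_(2) = -1/12 − (-1/10) = 1/60.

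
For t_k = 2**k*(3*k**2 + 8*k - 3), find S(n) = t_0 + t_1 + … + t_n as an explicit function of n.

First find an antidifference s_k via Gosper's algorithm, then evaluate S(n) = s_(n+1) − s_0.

S(n) = 6*2**n*n**2 + 4*2**n*n - 4*2**n + 1

The ratio is 2*(3*k**2 + 14*k + 8)/(3*k**2 + 8*k - 3).
Normal form (A,B,C) = (2, 1, k**2 + 8*k/3 - 1).
Need (2)·f(k+1) − (1)·f(k) = k**2 + 8*k/3 - 1.
deg f ≤ 2 (via 0,0,2).
Solving with deg f ≤ 2: f(k) = (3*k**2 - 4*k - 1)/3.
Certificate R = B(k−1)f/C = (3*k**2 - 4*k - 1)/((k + 3)*(3*k - 1)) gives s_k = 2**k*(3*k**2 - 4*k - 1).
Verify: 2**k*(3*k**2 + 8*k - 3) matches t_k.
Evaluate: s_(n+1) = 2**(n + 1)*(3*n**2 + 2*n - 2); subtract s_(0) = -1 ⇒ S(n) = 6*2**n*n**2 + 4*2**n*n - 4*2**n + 1.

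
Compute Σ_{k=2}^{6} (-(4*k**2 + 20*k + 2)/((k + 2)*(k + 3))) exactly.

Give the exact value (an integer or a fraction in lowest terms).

Σ = -305/18

Ratio r(k) = (k + 2)*(10*k + 2*(k + 1)**2 + 11)/((k + 4)*(2*k**2 + 10*k + 1)).
Factor: A=k + 2; B=k + 4; C=k**2 + 5*k + 1/2.
Set up (k + 2)·f(k+1) − (k + 3)·f(k) − (k**2 + 5*k + 1/2) = 0.
Degrees (1,1,2) ⇒ d ≤ 2.
Solving with deg f ≤ 2: f(k) = k*(4*k - 3)/4.
So s_k = (B(k−1)f/C)·t_k = (k*(k + 3)*(4*k - 3)/(2*(2*k**2 + 10*k + 1)))·t_k = k*(3 - 4*k)/(k + 2).
s_(k+1) − s_k = 2*(-2*k**2 - 10*k - 1)/(k**2 + 5*k + 6) = t_k.
Telescoping: Σ = s_(7) − s_(2) = -175/9 − (-5/2) = -305/18.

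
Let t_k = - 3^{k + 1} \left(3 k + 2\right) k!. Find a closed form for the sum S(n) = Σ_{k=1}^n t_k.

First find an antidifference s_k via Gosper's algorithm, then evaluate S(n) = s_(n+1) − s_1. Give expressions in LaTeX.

The ratio is 3*(k + 1)*(3*k + 5)/(3*k + 2).
Factor: A=3*k + 3; B=1; C=k + 2/3.
Key eq: (3*k + 3)·f(k+1) = (1)·f(k) + (k + 2/3).
d = 0 from the (1,0,1) case.
Coefficient equations give f(k) = 1/3.
R(k) = B(k−1)·f(k)/C(k) = 1/(3*k + 2); s_k = R·t_k = -3**(k + 1)*factorial(k).
s_(k+1) − s_k = -3**(k + 1)*(3*k + 2)*factorial(k) = t_k.
Evaluate: s_(n+1) = -3**(n + 2)*factorial(n + 1); subtract s_(1) = -9 ⇒ S(n) = -9*3**n*factorial(n + 1) + 9.

S(n) = - 9 \cdot 3^{n} \left(n + 1\right)! + 9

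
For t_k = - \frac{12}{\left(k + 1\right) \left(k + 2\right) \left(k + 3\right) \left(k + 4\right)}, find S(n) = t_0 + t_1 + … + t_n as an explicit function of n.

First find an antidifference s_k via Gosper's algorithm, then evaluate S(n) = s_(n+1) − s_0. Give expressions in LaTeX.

r(k) = (k + 1)/(k + 5) after simplifying.
So A=k + 1 and B=k + 5, with C=1.
Set up (k + 1)·f(k+1) − (k + 4)·f(k) − (1) = 0.
From deg A=1, deg B=1, deg C=0: d=3.
Solving with deg f ≤ 3: f(k) = k*(k**2 + 6*k + 11)/18.
Then R = B(k−1)f/C = k*(k + 4)*(k**2 + 6*k + 11)/18, so s_k = R(k)·t_k = 2*k*(-k**2 - 6*k - 11)/(3*(k + 1)*(k + 2)*(k + 3)).
Verify: -12/(k**4 + 10*k**3 + 35*k**2 + 50*k + 24) matches t_k.
Telescope: S(n) = s_(n+1) − s_(0) = 2*(-n**3 - 9*n**2 - 26*n - 18)/(3*(n**3 + 9*n**2 + 26*n + 24)) − (0) = 2*(-n**3 - 9*n**2 - 26*n - 18)/(3*(n**3 + 9*n**2 + 26*n + 24)).

S(n) = \frac{2 \left(- n^{3} - 9 n^{2} - 26 n - 18\right)}{3 \left(n^{3} + 9 n^{2} + 26 n + 24\right)}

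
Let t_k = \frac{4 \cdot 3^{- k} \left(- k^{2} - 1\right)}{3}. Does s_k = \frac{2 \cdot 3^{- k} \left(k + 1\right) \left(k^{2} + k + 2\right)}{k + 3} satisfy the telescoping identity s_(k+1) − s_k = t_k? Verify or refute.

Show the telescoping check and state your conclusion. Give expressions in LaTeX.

Invalid: residual \frac{4 \cdot 3^{- k} \left(2 k^{3} + 9 k^{2} + 5 k + 12\right)}{3 \left(k^{2} + 7 k + 12\right)} ≠ 0.

s_(k+1) = 2*(k + 2)*(k + (k + 1)**2 + 3)/(3*3**k*(k + 4))
s_(k+1) − s_k = 4*k*(-k**3 - 5*k**2 - 4*k - 2)/(3*3**k*(k**2 + 7*k + 12))
(s_(k+1) − s_k) − t_k = 4*(2*k**3 + 9*k**2 + 5*k + 12)/(3*3**k*(k**2 + 7*k + 12))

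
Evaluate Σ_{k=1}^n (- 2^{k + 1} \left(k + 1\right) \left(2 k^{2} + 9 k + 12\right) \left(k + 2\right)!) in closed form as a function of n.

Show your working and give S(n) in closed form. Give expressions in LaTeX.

S(n) = - 4 \cdot 2^{n} n^{2} \left(n + 3\right)! - 12 \cdot 2^{n} n \left(n + 3\right)! - 8 \cdot 2^{n} \left(n + 3\right)! + 48

Step 1: r(k) = 2*(k + 2)*(k + 3)*(9*k + 2*(k + 1)**2 + 21)/((k + 1)*(2*k**2 + 9*k + 12)).
Take A(k)=2*k + 6, B(k)=1, C(k)=k**3 + 11*k**2/2 + 21*k/2 + 6.
f must satisfy (2*k + 6)·f(k+1) − (1)·f(k) = k**3 + 11*k**2/2 + 21*k/2 + 6.
From deg A=1, deg B=0, deg C=3: d=2.
Coefficient equations give f(k) = k*(k + 1)/2.
R(k) = B(k−1)·f(k)/C(k) = k/(2*k**2 + 9*k + 12); s_k = R·t_k = -2**(k + 1)*k*(k + 1)*factorial(k + 2).
s_(k+1) − s_k = -2**(k + 1)*(k + 1)*(2*k**2 + 9*k + 12)*factorial(k + 2) = t_k.
Σ_(k=1)^n t_k = s_(n+1) − s_(1) = (-2**(n + 2)*(n + 1)*(n + 2)*factorial(n + 3)) − (-48), i.e. -4*2**n*n**2*factorial(n + 3) - 12*2**n*n*factorial(n + 3) - 8*2**n*factorial(n + 3) + 48.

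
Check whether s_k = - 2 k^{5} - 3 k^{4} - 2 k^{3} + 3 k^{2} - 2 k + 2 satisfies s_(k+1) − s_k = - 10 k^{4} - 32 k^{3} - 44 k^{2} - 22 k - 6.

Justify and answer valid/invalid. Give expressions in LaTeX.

s_(k+1) = -2*k**5 - 13*k**4 - 34*k**3 - 41*k**2 - 24*k - 4
s_(k+1) − s_k = -10*k**4 - 32*k**3 - 44*k**2 - 22*k - 6
(s_(k+1) − s_k) − t_k = 0

valid (s_(k+1) − s_k reduces to t_k)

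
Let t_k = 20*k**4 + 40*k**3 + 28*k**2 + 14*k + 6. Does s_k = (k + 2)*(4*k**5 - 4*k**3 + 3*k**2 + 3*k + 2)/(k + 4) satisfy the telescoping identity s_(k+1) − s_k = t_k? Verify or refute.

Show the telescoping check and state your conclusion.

s_(k+1) = (k + 3)*(3*k + 4*(k + 1)**5 - 4*(k + 1)**3 + 3*(k + 1)**2 + 5)/(k + 5)
s_(k+1) − s_k = 2*(10*k**6 + 94*k**5 + 274*k**4 + 341*k**3 + 223*k**2 + 108*k + 38)/(k**2 + 9*k + 20)
(s_(k+1) − s_k) − t_k = 2*(-16*k**5 - 120*k**4 - 192*k**3 - 123*k**2 - 59*k - 22)/(k**2 + 9*k + 20)

Invalid: residual 2*(-16*k**5 - 120*k**4 - 192*k**3 - 123*k**2 - 59*k - 22)/(k**2 + 9*k + 20) ≠ 0.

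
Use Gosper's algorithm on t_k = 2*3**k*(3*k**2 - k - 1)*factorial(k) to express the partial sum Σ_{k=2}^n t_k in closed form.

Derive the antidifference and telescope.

r(k) = 3*(k + 1)*(k - 3*(k + 1)**2 + 2)/(-3*k**2 + k + 1) after simplifying.
Gosper form: A/B · C(k+1)/C(k) with A=3*k + 3, B=1, C=k**2 - k/3 - 1/3.
f must satisfy (3*k + 3)·f(k+1) − (1)·f(k) = k**2 - k/3 - 1/3.
d = 1 from the (1,0,2) case.
Solve for f: f(k) = (k - 2)/3 (degree 1 ≤ 1).
So s_k = (B(k−1)f/C)·t_k = ((k - 2)/(3*k**2 - k - 1))·t_k = 2*3**k*(k - 2)*factorial(k).
s_(k+1) − s_k = 2*3**k*(3*k**2 - k - 1)*factorial(k) = t_k.
Evaluate: s_(n+1) = 6*3**n*(n - 1)*factorial(n + 1); subtract s_(2) = 0 ⇒ S(n) = 6*3**n*(n - 1)*factorial(n + 1).

S(n) = 6*3**n*(n - 1)*factorial(n + 1)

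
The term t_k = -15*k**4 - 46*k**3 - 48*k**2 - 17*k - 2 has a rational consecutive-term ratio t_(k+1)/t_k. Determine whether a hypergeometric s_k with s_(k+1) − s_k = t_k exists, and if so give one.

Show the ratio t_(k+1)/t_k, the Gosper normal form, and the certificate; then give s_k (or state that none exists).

s_k = k*(-3*k**4 - 4*k**3 + 2*k**2 + 4*k - 1)

Step 1: r(k) = (15*k**4 + 106*k**3 + 276*k**2 + 311*k + 128)/(15*k**4 + 46*k**3 + 48*k**2 + 17*k + 2).
So A=1 and B=1, with C=k**4 + 46*k**3/15 + 16*k**2/5 + 17*k/15 + 2/15.
f must satisfy (1)·f(k+1) − (1)·f(k) = k**4 + 46*k**3/15 + 16*k**2/5 + 17*k/15 + 2/15.
deg f ≤ 5 (via 0,0,4).
A polynomial solution: f(k) = k*(3*k**4 + 4*k**3 - 2*k**2 - 4*k + 1)/15.
So s_k = (B(k−1)f/C)·t_k = (k*(3*k**4 + 4*k**3 - 2*k**2 - 4*k + 1)/(15*k**4 + 46*k**3 + 48*k**2 + 17*k + 2))·t_k = k*(-3*k**4 - 4*k**3 + 2*k**2 + 4*k - 1).
Δs = -15*k**4 - 46*k**3 - 48*k**2 - 17*k - 2, as required.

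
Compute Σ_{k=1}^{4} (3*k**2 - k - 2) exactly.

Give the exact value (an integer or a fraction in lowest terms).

Σ = 72

t_(k+1)/t_k = k*(3*k + 5)/(3*k**2 - k - 2).
Gosper form: A/B · C(k+1)/C(k) with A=1, B=1, C=k**2 - k/3 - 2/3.
Set up (1)·f(k+1) − (1)·f(k) − (k**2 - k/3 - 2/3) = 0.
From deg A=0, deg B=0, deg C=2: d=3.
Solving with deg f ≤ 3: f(k) = k*(k**2 - 2*k - 1)/3.
Certificate R = B(k−1)f/C = k*(k**2 - 2*k - 1)/((k - 1)*(3*k + 2)) gives s_k = k*(k**2 - 2*k - 1).
s_(k+1) − s_k = 3*k**2 - k - 2 = t_k.
Evaluate s at k=5 and k=1: 70 and -2; difference 72.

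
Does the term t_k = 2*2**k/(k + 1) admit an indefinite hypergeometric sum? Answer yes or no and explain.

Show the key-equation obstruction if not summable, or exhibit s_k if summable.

t_(k+1)/t_k = 2*(k + 1)/(k + 2).
Gosper form: A/B · C(k+1)/C(k) with A=2*k + 2, B=k + 2, C=1.
Set up (2*k + 2)·f(k+1) − (k + 1)·f(k) − (1) = 0.
d = -1 from the (1,1,0) case.
Bound -1 < 0, so the key equation has no polynomial solution.

No — key equation has no polynomial f.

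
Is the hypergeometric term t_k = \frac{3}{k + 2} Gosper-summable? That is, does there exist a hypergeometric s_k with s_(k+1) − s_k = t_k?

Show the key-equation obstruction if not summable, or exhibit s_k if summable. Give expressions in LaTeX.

No — the linear system for f has no solution.

Compute t_(k+1)/t_k: get (k + 2)/(k + 3).
So A=k + 2 and B=k + 3, with C=1.
Need (k + 2)·f(k+1) − (k + 2)·f(k) = 1.
deg f ≤ 0 (via 1,1,0).
Write f(k) = c0. Then LHS − RHS = -1, requiring -1 = 0: contradictory. No certificate.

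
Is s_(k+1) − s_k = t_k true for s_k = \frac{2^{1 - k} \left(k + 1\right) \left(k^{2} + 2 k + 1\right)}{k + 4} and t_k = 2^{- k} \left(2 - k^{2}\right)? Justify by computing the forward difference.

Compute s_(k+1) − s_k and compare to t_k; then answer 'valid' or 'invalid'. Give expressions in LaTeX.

s_(k+1) = (k + 2)*(2*k + (k + 1)**2 + 3)/(2**k*(k + 5))
s_(k+1) − s_k = (-k**4 - 6*k**3 + 24*k + 22)/(2**k*(k**2 + 9*k + 20))
(s_(k+1) − s_k) − t_k = 3*(k**3 + 6*k**2 + 2*k - 6)/(2**k*(k**2 + 9*k + 20))

Invalid: residual \frac{3 \cdot 2^{- k} \left(k^{3} + 6 k^{2} + 2 k - 6\right)}{k^{2} + 9 k + 20} ≠ 0.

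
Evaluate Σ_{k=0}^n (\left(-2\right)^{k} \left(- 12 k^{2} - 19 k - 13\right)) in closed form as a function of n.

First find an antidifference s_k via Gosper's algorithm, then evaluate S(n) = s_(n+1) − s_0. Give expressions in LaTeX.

S(n) = - 8 \left(-2\right)^{n} n^{2} - 18 \left(-2\right)^{n} n - 12 \left(-2\right)^{n} - 1

t_(k+1)/t_k = 2*(-12*k**2 - 43*k - 44)/(12*k**2 + 19*k + 13).
Factor: A=-2; B=1; C=k**2 + 19*k/12 + 13/12.
f must satisfy (-2)·f(k+1) − (1)·f(k) = k**2 + 19*k/12 + 13/12.
deg f ≤ 2 (via 0,0,2).
Solve for f: f(k) = -(4*k**2 + k + 1)/12 (degree 2 ≤ 2).
So s_k = (B(k−1)f/C)·t_k = (-(4*k**2 + k + 1)/(12*k**2 + 19*k + 13))·t_k = (-2)**k*(4*k**2 + k + 1).
s_(k+1) − s_k = (-2)**k*(-12*k**2 - 19*k - 13) = t_k.
Telescope: S(n) = s_(n+1) − s_(0) = (-2)**(n + 1)*(4*n**2 + 9*n + 6) − (1) = -8*(-2)**n*n**2 - 18*(-2)**n*n - 12*(-2)**n - 1.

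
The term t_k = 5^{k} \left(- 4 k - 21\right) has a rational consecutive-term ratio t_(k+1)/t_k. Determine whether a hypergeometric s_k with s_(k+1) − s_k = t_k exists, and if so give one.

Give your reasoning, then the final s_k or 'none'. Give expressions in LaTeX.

Compute t_(k+1)/t_k: get 5*(4*k + 25)/(4*k + 21).
Factor: A=5; B=1; C=k + 21/4.
Set up (5)·f(k+1) − (1)·f(k) − (k + 21/4) = 0.
d = 1 from the (0,0,1) case.
A polynomial solution: f(k) = (k + 4)/4.
R(k) = B(k−1)·f(k)/C(k) = (k + 4)/(4*k + 21); s_k = R·t_k = 5**k*(-k - 4).
s_(k+1) − s_k = 5**k*(-4*k - 21) = t_k.

s_k = 5^{k} \left(- k - 4\right)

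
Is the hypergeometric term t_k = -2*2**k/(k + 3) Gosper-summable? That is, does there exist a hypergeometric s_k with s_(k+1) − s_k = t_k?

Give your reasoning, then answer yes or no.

Step 1: r(k) = 2*(k + 3)/(k + 4).
A = 2*k + 6, B = k + 4, C = 1.
Key eq: (2*k + 6)·f(k+1) = (k + 3)·f(k) + (1).
d = -1 from the (1,1,0) case.
deg f ≤ -1 is impossible — no certificate.

No — negative degree bound, so no certificate f.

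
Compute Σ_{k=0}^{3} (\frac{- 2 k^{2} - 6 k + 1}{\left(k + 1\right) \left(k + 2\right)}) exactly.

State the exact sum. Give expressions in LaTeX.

t_(k+1)/t_k = (k + 1)*(6*k + 2*(k + 1)**2 + 5)/((k + 3)*(2*k**2 + 6*k - 1)).
Factor: A=k + 1; B=k + 3; C=k**2 + 3*k - 1/2.
f must satisfy (k + 1)·f(k+1) − (k + 2)·f(k) = k**2 + 3*k - 1/2.
d = 2 from the (1,1,2) case.
A polynomial solution: f(k) = k*(2*k - 3)/2.
R(k) = B(k−1)·f(k)/C(k) = k*(k + 2)*(2*k - 3)/(2*k**2 + 6*k - 1); s_k = R·t_k = k*(3 - 2*k)/(k + 1).
Δs = (-2*k**2 - 6*k + 1)/(k**2 + 3*k + 2), as required.
Σ_(k=0)^(3) t_k = s_(4) − s_(0) = -4 − (0) = -4.

Σ = -4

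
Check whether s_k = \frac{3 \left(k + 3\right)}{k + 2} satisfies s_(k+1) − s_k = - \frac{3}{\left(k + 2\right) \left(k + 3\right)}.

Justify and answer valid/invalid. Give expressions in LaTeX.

Valid — Δs_k = t_k.

s_(k+1) = 3*(k + 4)/(k + 3)
s_(k+1) − s_k = -3/(k**2 + 5*k + 6)
(s_(k+1) − s_k) − t_k = 0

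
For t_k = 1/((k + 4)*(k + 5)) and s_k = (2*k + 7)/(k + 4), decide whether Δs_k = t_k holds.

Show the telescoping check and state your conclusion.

s_(k+1) = (2*k + 9)/(k + 5)
s_(k+1) − s_k = 1/(k**2 + 9*k + 20)
(s_(k+1) − s_k) − t_k = 0

Valid: the claim telescopes to t_k.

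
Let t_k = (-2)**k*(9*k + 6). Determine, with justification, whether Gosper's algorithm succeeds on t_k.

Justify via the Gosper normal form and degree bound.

Yes. s_k = -3*(-2)**k*k.

Ratio r(k) = 2*(-3*k - 5)/(3*k + 2).
Factor: A=-2; B=1; C=k + 2/3.
f must satisfy (-2)·f(k+1) − (1)·f(k) = k + 2/3.
d = 1 from the (0,0,1) case.
Match coefficients ⇒ f(k) = -k/3.
Certificate R = B(k−1)f/C = -k/(3*k + 2) gives s_k = -3*(-2)**k*k.
Δs = (-2)**k*(9*k + 6), as required.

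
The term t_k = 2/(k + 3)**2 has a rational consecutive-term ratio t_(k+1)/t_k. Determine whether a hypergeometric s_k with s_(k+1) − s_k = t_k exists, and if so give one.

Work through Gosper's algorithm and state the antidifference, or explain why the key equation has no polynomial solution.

not Gosper-summable; s_k does not exist

Step 1: r(k) = (k + 3)**2/(k + 4)**2.
Factor: A=k**2 + 6*k + 9; B=k**2 + 8*k + 16; C=1.
f must satisfy (k**2 + 6*k + 9)·f(k+1) − (k**2 + 6*k + 9)·f(k) = 1.
d = 0 from the (2,2,0) case.
Generic f = c0 gives residual -1; -1 = 0 cannot hold, so t_k is not Gosper-summable.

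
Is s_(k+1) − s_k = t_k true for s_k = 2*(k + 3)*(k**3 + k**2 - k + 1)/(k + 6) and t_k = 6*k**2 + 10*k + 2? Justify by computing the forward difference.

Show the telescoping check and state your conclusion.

Invalid: residual 6*(-2*k**3 - 22*k**2 - 32*k - 5)/(k**2 + 13*k + 42) ≠ 0.

s_(k+1) = 2*(k + 4)*(-k + (k + 1)**3 + (k + 1)**2)/(k + 7)
s_(k+1) − s_k = 2*(3*k**4 + 38*k**3 + 126*k**2 + 127*k + 27)/(k**2 + 13*k + 42)
(s_(k+1) − s_k) − t_k = 6*(-2*k**3 - 22*k**2 - 32*k - 5)/(k**2 + 13*k + 42)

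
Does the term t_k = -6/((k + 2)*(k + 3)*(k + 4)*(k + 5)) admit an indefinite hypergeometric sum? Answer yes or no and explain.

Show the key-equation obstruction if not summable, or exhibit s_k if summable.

The ratio is (k + 2)/(k + 6).
Factor: A=k + 2; B=k + 6; C=1.
Need (k + 2)·f(k+1) − (k + 5)·f(k) = 1.
deg f ≤ 3 (via 1,1,0).
Coefficient equations give f(k) = k*(k**2 + 9*k + 26)/72.
R(k) = B(k−1)·f(k)/C(k) = k*(k + 5)*(k**2 + 9*k + 26)/72; s_k = R·t_k = k*(-k**2 - 9*k - 26)/(12*(k + 2)*(k + 3)*(k + 4)).
Check: Δs_k = -6/(k**4 + 14*k**3 + 71*k**2 + 154*k + 120). ✓

Yes. s_k = k*(-k**2 - 9*k - 26)/(12*(k + 2)*(k + 3)*(k + 4)).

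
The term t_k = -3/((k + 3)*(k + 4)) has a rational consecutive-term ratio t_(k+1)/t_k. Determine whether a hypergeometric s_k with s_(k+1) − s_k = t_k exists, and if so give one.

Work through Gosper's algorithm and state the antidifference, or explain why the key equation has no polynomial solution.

s_k = -k/(k + 3)

Ratio r(k) = (k + 3)/(k + 5).
Take A(k)=k + 3, B(k)=k + 5, C(k)=1.
f must satisfy (k + 3)·f(k+1) − (k + 4)·f(k) = 1.
Degrees (1,1,0) ⇒ d ≤ 1.
Coefficient equations give f(k) = k/3.
Then R = B(k−1)f/C = k*(k + 4)/3, so s_k = R(k)·t_k = -k/(k + 3).
s_(k+1) − s_k = -3/(k**2 + 7*k + 12) = t_k.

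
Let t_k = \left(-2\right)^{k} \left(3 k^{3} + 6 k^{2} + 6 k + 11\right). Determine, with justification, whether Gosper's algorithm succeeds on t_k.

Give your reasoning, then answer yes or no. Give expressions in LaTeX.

Step 1: r(k) = 2*(-3*k**3 - 15*k**2 - 27*k - 26)/(3*k**3 + 6*k**2 + 6*k + 11).
Gosper form: A/B · C(k+1)/C(k) with A=-2, B=1, C=k**3 + 2*k**2 + 2*k + 11/3.
Need (-2)·f(k+1) − (1)·f(k) = k**3 + 2*k**2 + 2*k + 11/3.
d = 3 from the (0,0,3) case.
A polynomial solution: f(k) = -(k**3 + 3)/3.
So s_k = (B(k−1)f/C)·t_k = (-(k**3 + 3)/(3*k**3 + 6*k**2 + 6*k + 11))·t_k = (-2)**k*(-k**3 - 3).
Δs = (-2)**k*(k**3 + 2*(k + 1)**3 + 9), as required.

Yes. s_k = \left(-2\right)^{k} \left(- k^{3} - 3\right).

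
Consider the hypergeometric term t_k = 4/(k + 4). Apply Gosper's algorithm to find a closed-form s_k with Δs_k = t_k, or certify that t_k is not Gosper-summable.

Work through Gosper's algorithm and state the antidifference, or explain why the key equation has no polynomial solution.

no hypergeometric antidifference exists

The ratio is (k + 4)/(k + 5).
Gosper form: A/B · C(k+1)/C(k) with A=k + 4, B=k + 5, C=1.
Key eq: (k + 4)·f(k+1) = (k + 4)·f(k) + (1).
From deg A=1, deg B=1, deg C=0: d=0.
f = c0 ⇒ A·f(k+1) − B(k−1)·f(k) − C = -1. The system {-1 = 0} is inconsistent; no antidifference.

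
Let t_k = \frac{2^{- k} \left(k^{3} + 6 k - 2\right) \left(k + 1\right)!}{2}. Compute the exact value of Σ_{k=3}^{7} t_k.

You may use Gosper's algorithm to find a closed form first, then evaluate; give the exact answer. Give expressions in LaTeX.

Step 1: r(k) = (k + 2)*(6*k + (k + 1)**3 + 4)/(2*(k**3 + 6*k - 2)).
Normal form (A,B,C) = (k/2 + 1, 1, k**3 + 6*k - 2).
Set up (k/2 + 1)·f(k+1) − (1)·f(k) − (k**3 + 6*k - 2) = 0.
d = 2 from the (1,0,3) case.
Match coefficients ⇒ f(k) = 2*(k**2 - 2*k + 3).
R(k) = B(k−1)·f(k)/C(k) = 2*(k**2 - 2*k + 3)/(k**3 + 6*k - 2); s_k = R·t_k = (k**2 - 2*k + 3)*factorial(k + 1)/2**k.
Verify: (k**3 + 6*k - 2)*factorial(k + 1)/(2*2**k) matches t_k.
Evaluate s at k=8 and k=3: 144585/2 and 18; difference 144549/2.

Σ = 144549/2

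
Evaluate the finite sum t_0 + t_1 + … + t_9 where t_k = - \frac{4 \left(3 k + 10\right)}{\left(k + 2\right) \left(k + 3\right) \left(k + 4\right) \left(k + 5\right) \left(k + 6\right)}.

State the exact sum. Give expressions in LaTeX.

Σ = -31/315

Compute t_(k+1)/t_k: get (k + 2)*(3*k + 13)/((k + 7)*(3*k + 10)).
A = k + 2, B = k + 7, C = k + 10/3.
Key eq: (k + 2)·f(k+1) = (k + 6)·f(k) + (k + 10/3).
Bound: deg f ≤ 4.
Solving with deg f ≤ 4: f(k) = k*(k + 3)*(k**2 + 11*k + 38)/120.
Certificate R = B(k−1)f/C = k*(k + 3)*(k + 6)*(k**2 + 11*k + 38)/(40*(3*k + 10)) gives s_k = k*(-k**2 - 11*k - 38)/(10*(k**3 + 11*k**2 + 38*k + 40)).
Check: Δs_k = 4*(-3*k - 10)/(k**5 + 20*k**4 + 155*k**3 + 580*k**2 + 1044*k + 720). ✓
Telescoping: Σ = s_(10) − s_(0) = -31/315 − (0) = -31/315.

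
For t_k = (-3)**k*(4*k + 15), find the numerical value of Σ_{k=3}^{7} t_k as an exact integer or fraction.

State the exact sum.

The ratio is 3*(-4*k - 19)/(4*k + 15).
Factor: A=-3; B=1; C=k + 15/4.
Solve (-3)·f(k+1) − (1)·f(k) = k + 15/4.
deg f ≤ 1 (via 0,0,1).
Match coefficients ⇒ f(k) = -(k + 3)/4.
Get s_k = R·t_k = (-3)**k*(-k - 3) with R(k) = B(k−1)f(k)/C(k) = -(k + 3)/(4*k + 15).
Verify: (-3)**k*(4*k + 15) matches t_k.
Σ_(k=3)^(7) t_k = s_(8) − s_(3) = -72171 − (162) = -72333.

Σ = -72333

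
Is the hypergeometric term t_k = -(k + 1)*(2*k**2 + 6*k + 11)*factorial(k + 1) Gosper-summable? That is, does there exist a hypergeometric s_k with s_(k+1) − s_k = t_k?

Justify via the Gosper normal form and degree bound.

Yes. s_k = -(2*k**2 + 2*k + 3)*factorial(k + 1).

t_(k+1)/t_k = (k + 2)**2*(6*k + 2*(k + 1)**2 + 17)/((k + 1)*(2*k**2 + 6*k + 11)).
Take A(k)=k + 2, B(k)=1, C(k)=k**3 + 4*k**2 + 17*k/2 + 11/2.
f must satisfy (k + 2)·f(k+1) − (1)·f(k) = k**3 + 4*k**2 + 17*k/2 + 11/2.
Degrees (1,0,3) ⇒ d ≤ 2.
Coefficient equations give f(k) = (2*k**2 + 2*k + 3)/2.
Certificate R = B(k−1)f/C = (2*k**2 + 2*k + 3)/((k + 1)*(2*k**2 + 6*k + 11)) gives s_k = -(2*k**2 + 2*k + 3)*factorial(k + 1).
Δs = -(k + 1)*(2*k**2 + 6*k + 11)*factorial(k + 1), as required.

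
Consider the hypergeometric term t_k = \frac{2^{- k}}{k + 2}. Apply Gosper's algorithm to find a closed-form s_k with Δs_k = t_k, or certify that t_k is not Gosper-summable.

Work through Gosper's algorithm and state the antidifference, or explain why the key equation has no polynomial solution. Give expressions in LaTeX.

The ratio is (k + 2)/(2*(k + 3)).
Take A(k)=k/2 + 1, B(k)=k + 3, C(k)=1.
Need (k/2 + 1)·f(k+1) − (k + 2)·f(k) = 1.
deg f ≤ -1 (via 1,1,0).
d = -1 < 0 ⇒ no nonzero polynomial f; not summable.

no hypergeometric antidifference exists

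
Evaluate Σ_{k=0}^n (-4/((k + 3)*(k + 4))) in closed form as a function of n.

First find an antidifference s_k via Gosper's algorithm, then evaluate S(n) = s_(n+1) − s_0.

Step 1: r(k) = (k + 3)/(k + 5).
Take A(k)=k + 3, B(k)=k + 5, C(k)=1.
Need (k + 3)·f(k+1) − (k + 4)·f(k) = 1.
Bound: deg f ≤ 1.
A polynomial solution: f(k) = k/3.
R(k) = B(k−1)·f(k)/C(k) = k*(k + 4)/3; s_k = R·t_k = -4*k/(3*k + 9).
Δs = -4/(k**2 + 7*k + 12), as required.
Telescope: S(n) = s_(n+1) − s_(0) = 4*(-n - 1)/(3*(n + 4)) − (0) = 4*(-n - 1)/(3*(n + 4)).

S(n) = 4*(-n - 1)/(3*(n + 4))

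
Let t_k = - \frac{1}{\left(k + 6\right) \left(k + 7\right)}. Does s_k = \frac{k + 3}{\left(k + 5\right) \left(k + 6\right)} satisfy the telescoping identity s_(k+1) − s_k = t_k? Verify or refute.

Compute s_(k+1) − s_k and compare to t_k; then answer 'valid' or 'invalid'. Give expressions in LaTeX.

s_(k+1) = (k + 4)/((k + 6)*(k + 7))
s_(k+1) − s_k = (-k - 1)/(k**3 + 18*k**2 + 107*k + 210)
(s_(k+1) − s_k) − t_k = 4/(k**3 + 18*k**2 + 107*k + 210)

Invalid: residual \frac{4}{k^{3} + 18 k^{2} + 107 k + 210} ≠ 0.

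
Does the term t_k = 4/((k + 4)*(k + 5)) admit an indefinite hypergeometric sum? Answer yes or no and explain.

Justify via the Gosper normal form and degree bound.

Yes. s_k = k/(k + 4).

r(k) = (k + 4)/(k + 6) after simplifying.
Factor: A=k + 4; B=k + 6; C=1.
Key eq: (k + 4)·f(k+1) = (k + 5)·f(k) + (1).
Degrees (1,1,0) ⇒ d ≤ 1.
Solve for f: f(k) = k/4 (degree 1 ≤ 1).
So s_k = (B(k−1)f/C)·t_k = (k*(k + 5)/4)·t_k = k/(k + 4).
Check: Δs_k = 4/(k**2 + 9*k + 20). ✓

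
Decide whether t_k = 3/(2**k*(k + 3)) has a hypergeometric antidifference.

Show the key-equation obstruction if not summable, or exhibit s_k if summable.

Compute t_(k+1)/t_k: get (k + 3)/(2*(k + 4)).
A = k/2 + 3/2, B = k + 4, C = 1.
Key eq: (k/2 + 3/2)·f(k+1) = (k + 3)·f(k) + (1).
Bound: deg f ≤ -1.
d = -1 < 0 ⇒ no nonzero polynomial f; not summable.

No — key equation has no polynomial f.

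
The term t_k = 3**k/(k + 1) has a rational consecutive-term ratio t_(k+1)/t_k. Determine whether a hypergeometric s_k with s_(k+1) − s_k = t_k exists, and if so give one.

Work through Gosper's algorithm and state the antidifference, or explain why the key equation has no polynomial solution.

Ratio r(k) = 3*(k + 1)/(k + 2).
Normal form (A,B,C) = (3*k + 3, k + 2, 1).
f must satisfy (3*k + 3)·f(k+1) − (k + 1)·f(k) = 1.
From deg A=1, deg B=1, deg C=0: d=-1.
d = -1 < 0 ⇒ no nonzero polynomial f; not summable.

no hypergeometric antidifference exists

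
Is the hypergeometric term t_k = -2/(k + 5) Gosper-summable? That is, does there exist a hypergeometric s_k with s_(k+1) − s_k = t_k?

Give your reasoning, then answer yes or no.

No. Not Gosper-summable.

t_(k+1)/t_k = (k + 5)/(k + 6).
So A=k + 5 and B=k + 6, with C=1.
Key eq: (k + 5)·f(k+1) = (k + 5)·f(k) + (1).
d = 0 from the (1,1,0) case.
Write f(k) = c0. Then LHS − RHS = -1, requiring -1 = 0: contradictory. No certificate.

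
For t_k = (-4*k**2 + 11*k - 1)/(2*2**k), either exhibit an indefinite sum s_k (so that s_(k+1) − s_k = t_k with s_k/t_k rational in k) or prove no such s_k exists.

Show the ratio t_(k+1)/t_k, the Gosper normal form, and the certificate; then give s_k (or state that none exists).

s_k = (4*k**2 - 3*k + 2)/2**k

Compute t_(k+1)/t_k: get (4*k**2 - 3*k - 6)/(2*(4*k**2 - 11*k + 1)).
Normal form (A,B,C) = (1/2, 1, k**2 - 11*k/4 + 1/4).
Key eq: (1/2)·f(k+1) = (1)·f(k) + (k**2 - 11*k/4 + 1/4).
Degrees (0,0,2) ⇒ d ≤ 2.
Solve for f: f(k) = -(4*k**2 - 3*k + 2)/2 (degree 2 ≤ 2).
Then R = B(k−1)f/C = -2*(4*k**2 - 3*k + 2)/(4*k**2 - 11*k + 1), so s_k = R(k)·t_k = (4*k**2 - 3*k + 2)/2**k.
Δs = (-4*k**2 + 11*k - 1)/(2*2**k), as required.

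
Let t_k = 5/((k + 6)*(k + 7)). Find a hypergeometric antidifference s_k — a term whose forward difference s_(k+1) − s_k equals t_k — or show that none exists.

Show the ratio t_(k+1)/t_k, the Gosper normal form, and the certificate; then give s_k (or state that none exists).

r(k) = (k + 6)/(k + 8) after simplifying.
Factor: A=k + 6; B=k + 8; C=1.
f must satisfy (k + 6)·f(k+1) − (k + 7)·f(k) = 1.
Bound: deg f ≤ 1.
Match coefficients ⇒ f(k) = k/6.
So s_k = (B(k−1)f/C)·t_k = (k*(k + 7)/6)·t_k = 5*k/(6*(k + 6)).
Verify: 5/(k**2 + 13*k + 42) matches t_k.

s_k = 5*k/(6*(k + 6))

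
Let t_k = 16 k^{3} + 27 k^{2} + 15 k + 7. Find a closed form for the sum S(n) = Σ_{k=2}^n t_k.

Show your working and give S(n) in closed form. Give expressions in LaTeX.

S(n) = 4 n^{4} + 17 n^{3} + 25 n^{2} + 19 n - 65

Step 1: r(k) = (16*k**3 + 75*k**2 + 117*k + 65)/(16*k**3 + 27*k**2 + 15*k + 7).
Take A(k)=1, B(k)=1, C(k)=k**3 + 27*k**2/16 + 15*k/16 + 7/16.
Need (1)·f(k+1) − (1)·f(k) = k**3 + 27*k**2/16 + 15*k/16 + 7/16.
Degrees (0,0,3) ⇒ d ≤ 4.
Solve for f: f(k) = k*(4*k**3 + k**2 - 2*k + 4)/16 (degree 4 ≤ 4).
Certificate R = B(k−1)f/C = k*(4*k**3 + k**2 - 2*k + 4)/(16*k**3 + 27*k**2 + 15*k + 7) gives s_k = k*(4*k**3 + k**2 - 2*k + 4).
Δs = 16*k**3 + 27*k**2 + 15*k + 7, as required.
Σ_(k=2)^n t_k = s_(n+1) − s_(2) = (4*n**4 + 17*n**3 + 25*n**2 + 19*n + 7) − (72), i.e. 4*n**4 + 17*n**3 + 25*n**2 + 19*n - 65.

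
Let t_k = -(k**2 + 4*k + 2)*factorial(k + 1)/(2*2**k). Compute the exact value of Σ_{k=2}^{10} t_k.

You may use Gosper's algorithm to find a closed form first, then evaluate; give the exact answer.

Σ = -6548835/2

The ratio is (k + 2)*(4*k + (k + 1)**2 + 6)/(2*(k**2 + 4*k + 2)).
So A=k/2 + 1 and B=1, with C=k**2 + 4*k + 2.
Set up (k/2 + 1)·f(k+1) − (1)·f(k) − (k**2 + 4*k + 2) = 0.
Bound: deg f ≤ 1.
A polynomial solution: f(k) = 2*(k + 3).
Certificate R = B(k−1)f/C = 2*(k + 3)/(k**2 + 4*k + 2) gives s_k = -(k + 3)*factorial(k + 1)/2**k.
Verify: -(k**2 + 4*k + 2)*factorial(k + 1)/(2*2**k) matches t_k.
Sum = s_(11) − s_(2); s_(11) = -3274425, s_(2) = -15/2 ⇒ -6548835/2.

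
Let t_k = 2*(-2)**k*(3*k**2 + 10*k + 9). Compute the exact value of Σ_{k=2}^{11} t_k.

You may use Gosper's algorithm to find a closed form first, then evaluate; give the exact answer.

Step 1: r(k) = 2*(-3*k**2 - 16*k - 22)/(3*k**2 + 10*k + 9).
Normal form (A,B,C) = (-2, 1, k**2 + 10*k/3 + 3).
Key eq: (-2)·f(k+1) = (1)·f(k) + (k**2 + 10*k/3 + 3).
Bound: deg f ≤ 2.
Solve for f: f(k) = -(k + 1)**2/3 (degree 2 ≤ 2).
R(k) = B(k−1)·f(k)/C(k) = -(k + 1)**2/(3*k**2 + 10*k + 9); s_k = R·t_k = (-2)**(k + 1)*(k**2 + 2*k + 1).
Δs = 2*(-2)**k*(3*k**2 + 10*k + 9), as required.
Σ_(k=2)^(11) t_k = s_(12) − s_(2) = -1384448 − (-72) = -1384376.

Σ = -1384376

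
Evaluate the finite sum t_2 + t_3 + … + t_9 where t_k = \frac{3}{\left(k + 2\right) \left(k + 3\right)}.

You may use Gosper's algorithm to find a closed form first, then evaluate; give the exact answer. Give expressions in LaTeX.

Σ = 1/2

The ratio is (k + 2)/(k + 4).
Take A(k)=k + 2, B(k)=k + 4, C(k)=1.
f must satisfy (k + 2)·f(k+1) − (k + 3)·f(k) = 1.
Bound: deg f ≤ 1.
Coefficient equations give f(k) = k/2.
So s_k = (B(k−1)f/C)·t_k = (k*(k + 3)/2)·t_k = 3*k/(2*(k + 2)).
Δs = 3/(k**2 + 5*k + 6), as required.
Telescoping: Σ = s_(10) − s_(2) = 5/4 − (3/4) = 1/2.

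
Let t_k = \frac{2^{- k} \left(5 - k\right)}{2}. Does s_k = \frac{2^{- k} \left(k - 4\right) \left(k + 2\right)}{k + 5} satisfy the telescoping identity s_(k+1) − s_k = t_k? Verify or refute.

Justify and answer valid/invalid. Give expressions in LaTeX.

s_(k+1) = (k**2 - 9)/(2*2**k*(k + 6))
s_(k+1) − s_k = (-k**3 - 3*k**2 + 31*k + 51)/(2*2**k*(k**2 + 11*k + 30))
(s_(k+1) − s_k) − t_k = 3*(k**2 + 2*k - 33)/(2*2**k*(k**2 + 11*k + 30))

Invalid: residual \frac{3 \cdot 2^{- k} \left(k^{2} + 2 k - 33\right)}{2 \left(k^{2} + 11 k + 30\right)} ≠ 0.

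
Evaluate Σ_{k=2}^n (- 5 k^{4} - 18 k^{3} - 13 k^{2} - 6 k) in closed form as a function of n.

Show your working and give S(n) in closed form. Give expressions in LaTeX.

Compute t_(k+1)/t_k: get (5*k**4 + 38*k**3 + 97*k**2 + 106*k + 42)/(k*(5*k**3 + 18*k**2 + 13*k + 6)).
A = 1, B = 1, C = k**4 + 18*k**3/5 + 13*k**2/5 + 6*k/5.
Key eq: (1)·f(k+1) = (1)·f(k) + (k**4 + 18*k**3/5 + 13*k**2/5 + 6*k/5).
d = 5 from the (0,0,4) case.
Match coefficients ⇒ f(k) = k*(k - 1)*(k**3 + 3*k**2 + 1)/5.
Get s_k = R·t_k = k*(-k**4 - 2*k**3 + 3*k**2 - k + 1) with R(k) = B(k−1)f(k)/C(k) = (k - 1)*(k**3 + 3*k**2 + 1)/(5*k**3 + 18*k**2 + 13*k + 6).
Δs = k*(-5*k**3 - 18*k**2 - 13*k - 6), as required.
Telescope: S(n) = s_(n+1) − s_(2) = n*(-n**4 - 7*n**3 - 15*n**2 - 14*n - 5) − (-42) = -n**5 - 7*n**4 - 15*n**3 - 14*n**2 - 5*n + 42.

S(n) = - n^{5} - 7 n^{4} - 15 n^{3} - 14 n^{2} - 5 n + 42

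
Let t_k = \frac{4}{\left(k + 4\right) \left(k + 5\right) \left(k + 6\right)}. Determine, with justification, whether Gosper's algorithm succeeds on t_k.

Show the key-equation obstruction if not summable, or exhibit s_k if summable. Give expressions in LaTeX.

Compute t_(k+1)/t_k: get (k + 4)/(k + 7).
So A=k + 4 and B=k + 7, with C=1.
Solve (k + 4)·f(k+1) − (k + 6)·f(k) = 1.
From deg A=1, deg B=1, deg C=0: d=2.
Solve for f: f(k) = k*(k + 9)/40 (degree 2 ≤ 2).
Certificate R = B(k−1)f/C = k*(k + 6)*(k + 9)/40 gives s_k = k*(k + 9)/(10*(k + 4)*(k + 5)).
Δs = 4/(k**3 + 15*k**2 + 74*k + 120), as required.

Yes. s_k = \frac{k \left(k + 9\right)}{10 \left(k + 4\right) \left(k + 5\right)}.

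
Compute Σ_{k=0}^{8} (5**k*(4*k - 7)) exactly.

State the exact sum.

Σ = 11718753

Ratio r(k) = 5*(4*k - 3)/(4*k - 7).
A = 5, B = 1, C = k - 7/4.
Set up (5)·f(k+1) − (1)·f(k) − (k - 7/4) = 0.
From deg A=0, deg B=0, deg C=1: d=1.
Solving with deg f ≤ 1: f(k) = (k - 3)/4.
Get s_k = R·t_k = 5**k*(k - 3) with R(k) = B(k−1)f(k)/C(k) = (k - 3)/(4*k - 7).
s_(k+1) − s_k = 5**k*(4*k - 7) = t_k.
Evaluate s at k=9 and k=0: 11718750 and -3; difference 11718753.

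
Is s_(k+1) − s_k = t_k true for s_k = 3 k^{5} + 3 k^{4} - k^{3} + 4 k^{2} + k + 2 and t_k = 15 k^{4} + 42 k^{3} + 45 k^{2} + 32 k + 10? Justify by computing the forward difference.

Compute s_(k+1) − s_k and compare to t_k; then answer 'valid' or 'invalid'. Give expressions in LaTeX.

valid; difference matches t_k

s_(k+1) = 3*k**5 + 18*k**4 + 41*k**3 + 49*k**2 + 33*k + 12
s_(k+1) − s_k = 15*k**4 + 42*k**3 + 45*k**2 + 32*k + 10
(s_(k+1) − s_k) − t_k = 0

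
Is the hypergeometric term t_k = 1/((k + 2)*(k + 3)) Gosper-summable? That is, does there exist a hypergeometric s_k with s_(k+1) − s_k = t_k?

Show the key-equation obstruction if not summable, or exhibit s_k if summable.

Yes. s_k = k/(2*(k + 2)).

r(k) = (k + 2)/(k + 4) after simplifying.
So A=k + 2 and B=k + 4, with C=1.
Key eq: (k + 2)·f(k+1) = (k + 3)·f(k) + (1).
d = 1 from the (1,1,0) case.
A polynomial solution: f(k) = k/2.
Then R = B(k−1)f/C = k*(k + 3)/2, so s_k = R(k)·t_k = k/(2*(k + 2)).
s_(k+1) − s_k = 1/(k**2 + 5*k + 6) = t_k.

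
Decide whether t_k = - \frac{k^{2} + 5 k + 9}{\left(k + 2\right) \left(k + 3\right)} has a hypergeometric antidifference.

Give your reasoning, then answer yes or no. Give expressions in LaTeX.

Yes. s_k = \frac{k \left(- 2 k - 7\right)}{2 \left(k + 2\right)}.

Step 1: r(k) = (k + 2)*(5*k + (k + 1)**2 + 14)/((k + 4)*(k**2 + 5*k + 9)).
A = k + 2, B = k + 4, C = k**2 + 5*k + 9.
Key eq: (k + 2)·f(k+1) = (k + 3)·f(k) + (k**2 + 5*k + 9).
From deg A=1, deg B=1, deg C=2: d=2.
Solve for f: f(k) = k*(2*k + 7)/2 (degree 2 ≤ 2).
R(k) = B(k−1)·f(k)/C(k) = k*(k + 3)*(2*k + 7)/(2*(k**2 + 5*k + 9)); s_k = R·t_k = k*(-2*k - 7)/(2*(k + 2)).
Verify: (-k**2 - 5*k - 9)/(k**2 + 5*k + 6) matches t_k.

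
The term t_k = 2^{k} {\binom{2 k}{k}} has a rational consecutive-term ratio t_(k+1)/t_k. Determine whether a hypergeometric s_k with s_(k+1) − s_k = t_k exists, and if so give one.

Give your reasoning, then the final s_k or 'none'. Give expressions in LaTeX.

no hypergeometric antidifference exists

Step 1: r(k) = 4*(2*k + 1)/(k + 1).
A = 8*k + 4, B = k + 1, C = 1.
f must satisfy (8*k + 4)·f(k+1) − (k)·f(k) = 1.
Degrees (1,1,0) ⇒ d ≤ -1.
Negative degree bound (-1): no f exists, t_k not Gosper-summable.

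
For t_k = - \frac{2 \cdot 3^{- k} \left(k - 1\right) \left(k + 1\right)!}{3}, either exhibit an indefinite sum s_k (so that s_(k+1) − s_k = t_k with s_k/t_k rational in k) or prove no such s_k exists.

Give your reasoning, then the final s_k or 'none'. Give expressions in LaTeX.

Step 1: r(k) = k*(k + 2)/(3*(k - 1)).
A = k/3 + 2/3, B = 1, C = k - 1.
Set up (k/3 + 2/3)·f(k+1) − (1)·f(k) − (k - 1) = 0.
Degrees (1,0,1) ⇒ d ≤ 0.
Solve for f: f(k) = 3 (degree 0 ≤ 0).
Then R = B(k−1)f/C = 3/(k - 1), so s_k = R(k)·t_k = -2*factorial(k + 1)/3**k.
Δs = -2*(k - 1)*factorial(k + 1)/(3*3**k), as required.

s_k = - 2 \cdot 3^{- k} \left(k + 1\right)!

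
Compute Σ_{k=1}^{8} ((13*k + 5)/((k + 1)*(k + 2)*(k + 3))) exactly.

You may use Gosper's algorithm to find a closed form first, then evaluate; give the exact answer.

r(k) = (k + 1)*(13*k + 18)/((k + 4)*(13*k + 5)) after simplifying.
A = k + 1, B = k + 4, C = k + 5/13.
Key eq: (k + 1)·f(k+1) = (k + 3)·f(k) + (k + 5/13).
Degrees (1,1,1) ⇒ d ≤ 2.
Solving with deg f ≤ 2: f(k) = k*(9*k + 1)/26.
Certificate R = B(k−1)f/C = k*(k + 3)*(9*k + 1)/(2*(13*k + 5)) gives s_k = k*(9*k + 1)/(2*(k + 1)*(k + 2)).
s_(k+1) − s_k = (13*k + 5)/(k**3 + 6*k**2 + 11*k + 6) = t_k.
Telescoping: Σ = s_(9) − s_(1) = 369/110 − (5/6) = 416/165.

Σ = 416/165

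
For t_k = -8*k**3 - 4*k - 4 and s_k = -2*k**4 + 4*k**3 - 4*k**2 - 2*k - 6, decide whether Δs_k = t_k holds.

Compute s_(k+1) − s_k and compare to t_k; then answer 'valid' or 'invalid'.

s_(k+1) = -2*k**4 - 4*k**3 - 4*k**2 - 6*k - 10
s_(k+1) − s_k = -8*k**3 - 4*k - 4
(s_(k+1) − s_k) − t_k = 0

Valid — Δs_k = t_k.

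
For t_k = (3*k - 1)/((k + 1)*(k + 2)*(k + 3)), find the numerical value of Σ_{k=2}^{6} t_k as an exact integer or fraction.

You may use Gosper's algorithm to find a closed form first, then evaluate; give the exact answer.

Σ = 5/18

r(k) = (k + 1)*(3*k + 2)/((k + 4)*(3*k - 1)) after simplifying.
Take A(k)=k + 1, B(k)=k + 4, C(k)=k - 1/3.
Need (k + 1)·f(k+1) − (k + 3)·f(k) = k - 1/3.
d = 2 from the (1,1,1) case.
Match coefficients ⇒ f(k) = k*(k - 3)/6.
Get s_k = R·t_k = k*(k - 3)/(2*(k + 1)*(k + 2)) with R(k) = B(k−1)f(k)/C(k) = k*(k - 3)*(k + 3)/(2*(3*k - 1)).
Δs = (3*k - 1)/(k**3 + 6*k**2 + 11*k + 6), as required.
Sum = s_(7) − s_(2); s_(7) = 7/36, s_(2) = -1/12 ⇒ 5/18.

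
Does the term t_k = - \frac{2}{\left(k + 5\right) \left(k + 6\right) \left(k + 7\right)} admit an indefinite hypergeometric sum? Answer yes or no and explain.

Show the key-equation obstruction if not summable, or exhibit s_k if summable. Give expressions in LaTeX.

t_(k+1)/t_k = (k + 5)/(k + 8).
Factor: A=k + 5; B=k + 8; C=1.
Set up (k + 5)·f(k+1) − (k + 7)·f(k) − (1) = 0.
deg f ≤ 2 (via 1,1,0).
Coefficient equations give f(k) = k*(k + 11)/60.
Get s_k = R·t_k = k*(-k - 11)/(30*(k + 5)*(k + 6)) with R(k) = B(k−1)f(k)/C(k) = k*(k + 7)*(k + 11)/60.
Verify: -2/(k**3 + 18*k**2 + 107*k + 210) matches t_k.

Yes. s_k = \frac{k \left(- k - 11\right)}{30 \left(k + 5\right) \left(k + 6\right)}.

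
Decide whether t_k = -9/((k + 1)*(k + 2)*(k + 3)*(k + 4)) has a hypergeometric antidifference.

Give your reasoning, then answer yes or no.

Yes. s_k = k*(-k**2 - 6*k - 11)/(2*(k + 1)*(k + 2)*(k + 3)).

t_(k+1)/t_k = (k + 1)/(k + 5).
Take A(k)=k + 1, B(k)=k + 5, C(k)=1.
Need (k + 1)·f(k+1) − (k + 4)·f(k) = 1.
Degrees (1,1,0) ⇒ d ≤ 3.
Match coefficients ⇒ f(k) = k*(k**2 + 6*k + 11)/18.
Get s_k = R·t_k = k*(-k**2 - 6*k - 11)/(2*(k + 1)*(k + 2)*(k + 3)) with R(k) = B(k−1)f(k)/C(k) = k*(k + 4)*(k**2 + 6*k + 11)/18.
s_(k+1) − s_k = -9/(k**4 + 10*k**3 + 35*k**2 + 50*k + 24) = t_k.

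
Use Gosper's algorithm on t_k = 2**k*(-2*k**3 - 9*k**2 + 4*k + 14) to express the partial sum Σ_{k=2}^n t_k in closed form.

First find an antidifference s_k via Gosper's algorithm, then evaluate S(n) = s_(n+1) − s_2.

t_(k+1)/t_k = 2*(2*k**3 + 15*k**2 + 20*k - 7)/(2*k**3 + 9*k**2 - 4*k - 14).
Gosper form: A/B · C(k+1)/C(k) with A=2, B=1, C=k**3 + 9*k**2/2 - 2*k - 7.
Key eq: (2)·f(k+1) = (1)·f(k) + (k**3 + 9*k**2/2 - 2*k - 7).
From deg A=0, deg B=0, deg C=3: d=3.
Solve for f: f(k) = (2*k**3 - 3*k**2 - 4*k - 4)/2 (degree 3 ≤ 3).
Then R = B(k−1)f/C = (2*k**3 - 3*k**2 - 4*k - 4)/(2*k**3 + 9*k**2 - 4*k - 14), so s_k = R(k)·t_k = 2**k*(-2*k**3 + 3*k**2 + 4*k + 4).
Verify: 2**k*(-2*k**3 - 9*k**2 + 4*k + 14) matches t_k.
Σ_(k=2)^n t_k = s_(n+1) − s_(2) = (2**(n + 1)*(-2*n**3 - 3*n**2 + 4*n + 9)) − (32), i.e. -4*2**n*n**3 - 6*2**n*n**2 + 8*2**n*n + 18*2**n - 32.

S(n) = -4*2**n*n**3 - 6*2**n*n**2 + 8*2**n*n + 18*2**n - 32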